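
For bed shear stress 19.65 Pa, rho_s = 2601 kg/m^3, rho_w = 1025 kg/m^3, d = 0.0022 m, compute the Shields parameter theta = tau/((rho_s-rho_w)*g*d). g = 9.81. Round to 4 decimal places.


theta = tau / ((rho_s - rho_w) * g * d)
rho_s - rho_w = 2601 - 1025 = 1576
Denominator = 1576 * 9.81 * 0.0022 = 34.013232
theta = 19.65 / 34.013232
theta = 0.5777

0.5777


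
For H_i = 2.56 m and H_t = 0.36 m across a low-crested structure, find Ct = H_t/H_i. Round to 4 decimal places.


Ct = H_t / H_i
Ct = 0.36 / 2.56
Ct = 0.1406

0.1406


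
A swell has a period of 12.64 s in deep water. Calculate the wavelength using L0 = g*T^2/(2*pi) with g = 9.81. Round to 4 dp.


L0 = g * T^2 / (2 * pi)
L0 = 9.81 * 12.64^2 / (2 * pi)
L0 = 9.81 * 159.7696 / 6.28319
L0 = 1567.3398 / 6.28319
L0 = 249.4499 m

249.4499


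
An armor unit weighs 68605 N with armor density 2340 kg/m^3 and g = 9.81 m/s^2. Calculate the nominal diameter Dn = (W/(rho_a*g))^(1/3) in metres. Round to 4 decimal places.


V = W / (rho_a * g)
V = 68605 / (2340 * 9.81)
V = 68605 / 22955.40
V = 2.988621 m^3
Dn = V^(1/3) = 2.988621^(1/3)
Dn = 1.4404 m

1.4404


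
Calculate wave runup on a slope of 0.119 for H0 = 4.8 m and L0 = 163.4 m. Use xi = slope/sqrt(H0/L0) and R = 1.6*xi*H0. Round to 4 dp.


xi = slope / sqrt(H0/L0)
H0/L0 = 4.8/163.4 = 0.029376
sqrt(0.029376) = 0.171394
xi = 0.119 / 0.171394 = 0.694308
R = 1.6 * xi * H0 = 1.6 * 0.694308 * 4.8
R = 5.3323 m

5.3323


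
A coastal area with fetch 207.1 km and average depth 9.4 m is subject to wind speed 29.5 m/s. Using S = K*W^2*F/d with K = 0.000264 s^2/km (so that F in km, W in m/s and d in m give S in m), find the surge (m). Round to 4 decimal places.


S = K * W^2 * F / d
W^2 = 29.5^2 = 870.25
S = 0.000264 * 870.25 * 207.1 / 9.4
Numerator = 0.000264 * 870.25 * 207.1 = 47.580397
S = 47.580397 / 9.4 = 5.0617 m

5.0617


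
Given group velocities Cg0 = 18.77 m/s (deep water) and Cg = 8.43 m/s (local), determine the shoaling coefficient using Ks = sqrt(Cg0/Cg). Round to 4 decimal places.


Ks = sqrt(Cg0 / Cg)
Ks = sqrt(18.77 / 8.43)
Ks = sqrt(2.2266)
Ks = 1.4922

1.4922


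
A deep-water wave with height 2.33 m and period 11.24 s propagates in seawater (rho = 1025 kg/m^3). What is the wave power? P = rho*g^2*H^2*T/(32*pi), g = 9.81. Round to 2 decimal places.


P = rho * g^2 * H^2 * T / (32 * pi)
P = 1025 * 9.81^2 * 2.33^2 * 11.24 / (32 * pi)
P = 1025 * 96.2361 * 5.4289 * 11.24 / 100.53096
P = 59874.26 W/m

59874.26


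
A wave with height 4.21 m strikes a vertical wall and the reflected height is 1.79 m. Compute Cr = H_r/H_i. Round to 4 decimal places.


Cr = H_r / H_i
Cr = 1.79 / 4.21
Cr = 0.4252

0.4252


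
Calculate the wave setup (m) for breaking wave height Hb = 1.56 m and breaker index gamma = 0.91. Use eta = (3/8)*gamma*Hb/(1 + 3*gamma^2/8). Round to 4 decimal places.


eta = (3/8) * gamma * Hb / (1 + 3*gamma^2/8)
Numerator = (3/8) * 0.91 * 1.56 = 0.532350
Denominator = 1 + 3*0.91^2/8 = 1 + 0.310538 = 1.310538
eta = 0.532350 / 1.310538
eta = 0.4062 m

0.4062


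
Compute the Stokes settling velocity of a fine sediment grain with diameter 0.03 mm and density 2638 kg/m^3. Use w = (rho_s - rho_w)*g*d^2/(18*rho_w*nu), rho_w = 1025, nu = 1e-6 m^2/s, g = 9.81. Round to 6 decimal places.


w = (rho_s - rho_w) * g * d^2 / (18 * rho_w * nu)
d = 0.03 mm = 0.000030 m
rho_s - rho_w = 2638 - 1025 = 1613
Numerator = 1613 * 9.81 * (0.000030)^2 = 0.000014241177
Denominator = 18 * 1025 * 1e-6 = 0.018450
w = 0.000772 m/s

0.000772


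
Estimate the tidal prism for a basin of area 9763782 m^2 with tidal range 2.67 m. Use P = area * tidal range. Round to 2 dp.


Tidal prism = Area * Tidal range
P = 9763782 * 2.67
P = 26069297.94 m^3

26069297.94


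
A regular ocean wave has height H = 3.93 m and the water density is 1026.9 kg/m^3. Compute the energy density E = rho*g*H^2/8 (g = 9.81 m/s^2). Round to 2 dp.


E = (1/8) * rho * g * H^2
E = (1/8) * 1026.9 * 9.81 * 3.93^2
E = 0.125 * 1026.9 * 9.81 * 15.4449
E = 19448.78 J/m^2

19448.78


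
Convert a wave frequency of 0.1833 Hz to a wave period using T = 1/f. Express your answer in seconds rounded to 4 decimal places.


T = 1 / f
T = 1 / 0.1833
T = 5.4555 s

5.4555


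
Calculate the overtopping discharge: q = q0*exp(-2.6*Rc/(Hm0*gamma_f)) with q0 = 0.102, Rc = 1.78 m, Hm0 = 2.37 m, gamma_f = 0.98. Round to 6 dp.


q = q0 * exp(-2.6 * Rc / (Hm0 * gamma_f))
Exponent = -2.6 * 1.78 / (2.37 * 0.98)
= -2.6 * 1.78 / 2.3226
= -1.992595
exp(-1.992595) = 0.136341
q = 0.102 * 0.136341
q = 0.013907 m^3/s/m

0.013907


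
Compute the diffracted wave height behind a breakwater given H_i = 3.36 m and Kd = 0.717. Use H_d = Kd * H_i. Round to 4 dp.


H_d = Kd * H_i
H_d = 0.717 * 3.36
H_d = 2.4091 m

2.4091


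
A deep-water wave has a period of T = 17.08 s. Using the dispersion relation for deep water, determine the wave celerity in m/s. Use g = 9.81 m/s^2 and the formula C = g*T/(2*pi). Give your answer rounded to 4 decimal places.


We use the deep-water celerity formula:
C = g * T / (2 * pi)
C = 9.81 * 17.08 / (2 * 3.14159...)
C = 167.554800 / 6.283185
C = 26.6672 m/s

26.6672


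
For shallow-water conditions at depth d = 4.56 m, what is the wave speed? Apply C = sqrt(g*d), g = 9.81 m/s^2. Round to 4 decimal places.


Using the shallow-water approximation:
C = sqrt(g * d) = sqrt(9.81 * 4.56)
C = sqrt(44.7336)
C = 6.6883 m/s

6.6883


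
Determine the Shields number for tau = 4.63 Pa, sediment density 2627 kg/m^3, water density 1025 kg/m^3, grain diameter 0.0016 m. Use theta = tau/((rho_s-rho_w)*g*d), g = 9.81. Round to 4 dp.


theta = tau / ((rho_s - rho_w) * g * d)
rho_s - rho_w = 2627 - 1025 = 1602
Denominator = 1602 * 9.81 * 0.0016 = 25.144992
theta = 4.63 / 25.144992
theta = 0.1841

0.1841


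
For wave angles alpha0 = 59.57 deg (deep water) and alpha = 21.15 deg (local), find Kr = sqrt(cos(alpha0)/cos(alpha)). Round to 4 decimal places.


Kr = sqrt(cos(alpha0) / cos(alpha))
cos(59.57) = 0.506485
cos(21.15) = 0.932639
Kr = sqrt(0.506485 / 0.932639)
Kr = sqrt(0.543067)
Kr = 0.7369

0.7369


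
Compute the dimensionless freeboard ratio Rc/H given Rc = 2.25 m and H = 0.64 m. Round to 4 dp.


Relative freeboard = Rc / H
= 2.25 / 0.64
= 3.5156

3.5156


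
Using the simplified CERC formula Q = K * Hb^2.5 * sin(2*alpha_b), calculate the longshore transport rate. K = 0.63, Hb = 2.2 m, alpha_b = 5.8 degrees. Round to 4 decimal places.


Q = K * Hb^2.5 * sin(2 * alpha_b)
Hb^2.5 = 2.2^2.5 = 7.178880
sin(2 * 5.8) = sin(11.6) = 0.201078
Q = 0.63 * 7.178880 * 0.201078
Q = 0.9094 m^3/s

0.9094


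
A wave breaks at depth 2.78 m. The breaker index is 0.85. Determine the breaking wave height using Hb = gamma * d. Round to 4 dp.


Hb = gamma * d
Hb = 0.85 * 2.78
Hb = 2.3630 m

2.3630


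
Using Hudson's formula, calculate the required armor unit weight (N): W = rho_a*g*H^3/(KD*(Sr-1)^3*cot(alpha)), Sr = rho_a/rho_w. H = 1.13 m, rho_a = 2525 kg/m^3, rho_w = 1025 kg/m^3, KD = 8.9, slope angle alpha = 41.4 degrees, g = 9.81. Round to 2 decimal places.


Sr = rho_a / rho_w = 2525 / 1025 = 2.463415
(Sr - 1) = 1.463415
(Sr - 1)^3 = 3.134023
cot(41.4) = 1 / tan(41.4) = 1 / 0.881619 = 1.134277
Numerator = 2525 * 9.81 * 1.13^3 = 35740.9194
Denominator = 8.9 * 3.134023 * 1.134277 = 31.638177
W = 35740.9194 / 31.638177
W = 1129.68 N

1129.68


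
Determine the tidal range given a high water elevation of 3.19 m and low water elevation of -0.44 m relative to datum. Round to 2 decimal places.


Tidal range = High water - Low water
Tidal range = 3.19 - (-0.44)
Tidal range = 3.63 m

3.63


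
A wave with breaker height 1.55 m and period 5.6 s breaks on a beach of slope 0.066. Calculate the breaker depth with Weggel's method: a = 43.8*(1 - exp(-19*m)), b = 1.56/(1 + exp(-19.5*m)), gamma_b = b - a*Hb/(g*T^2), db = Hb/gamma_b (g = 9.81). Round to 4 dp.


a = 43.8 * (1 - exp(-19 * m))
exp(-19 * 0.066) = exp(-1.2540) = 0.285361
a = 43.8 * (1 - 0.285361) = 31.301185
b = 1.56 / (1 + exp(-19.5 * m))
exp(-19.5 * 0.066) = exp(-1.2870) = 0.276098
b = 1.56 / (1 + 0.276098) = 1.222477
Hb / (g * T^2) = 1.55 / (9.81 * 5.6^2) = 1.55 / 307.6416 = 0.00503833
gamma_b = b - a * Hb/(g*T^2) = 1.222477 - 31.301185 * 0.00503833 = 1.064771
db = Hb / gamma_b = 1.55 / 1.064771
db = 1.4557 m

1.4557


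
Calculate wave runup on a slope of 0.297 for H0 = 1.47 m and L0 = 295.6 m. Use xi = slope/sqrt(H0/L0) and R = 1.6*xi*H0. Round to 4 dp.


xi = slope / sqrt(H0/L0)
H0/L0 = 1.47/295.6 = 0.004973
sqrt(0.004973) = 0.070519
xi = 0.297 / 0.070519 = 4.211628
R = 1.6 * xi * H0 = 1.6 * 4.211628 * 1.47
R = 9.9057 m

9.9057


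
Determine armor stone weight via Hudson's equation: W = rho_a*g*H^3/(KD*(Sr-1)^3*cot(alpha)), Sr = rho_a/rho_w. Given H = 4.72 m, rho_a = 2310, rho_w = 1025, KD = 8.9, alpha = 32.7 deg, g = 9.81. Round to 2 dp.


Sr = rho_a / rho_w = 2310 / 1025 = 2.253659
(Sr - 1) = 1.253659
(Sr - 1)^3 = 1.970325
cot(32.7) = 1 / tan(32.7) = 1 / 0.641989 = 1.557660
Numerator = 2310 * 9.81 * 4.72^3 = 2382906.3971
Denominator = 8.9 * 1.970325 * 1.557660 = 27.314955
W = 2382906.3971 / 27.314955
W = 87238.16 N

87238.16


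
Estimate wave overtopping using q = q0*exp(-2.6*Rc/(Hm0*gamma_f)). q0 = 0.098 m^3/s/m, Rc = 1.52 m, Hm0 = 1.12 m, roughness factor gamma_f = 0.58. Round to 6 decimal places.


q = q0 * exp(-2.6 * Rc / (Hm0 * gamma_f))
Exponent = -2.6 * 1.52 / (1.12 * 0.58)
= -2.6 * 1.52 / 0.6496
= -6.083744
exp(-6.083744) = 0.002280
q = 0.098 * 0.002280
q = 0.000223 m^3/s/m

0.000223


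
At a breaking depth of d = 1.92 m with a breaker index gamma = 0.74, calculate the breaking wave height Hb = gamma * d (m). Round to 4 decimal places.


Hb = gamma * d
Hb = 0.74 * 1.92
Hb = 1.4208 m

1.4208


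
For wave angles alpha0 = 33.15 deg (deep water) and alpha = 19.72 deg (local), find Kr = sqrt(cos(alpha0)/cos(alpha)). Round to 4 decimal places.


Kr = sqrt(cos(alpha0) / cos(alpha))
cos(33.15) = 0.837242
cos(19.72) = 0.941353
Kr = sqrt(0.837242 / 0.941353)
Kr = sqrt(0.889403)
Kr = 0.9431

0.9431


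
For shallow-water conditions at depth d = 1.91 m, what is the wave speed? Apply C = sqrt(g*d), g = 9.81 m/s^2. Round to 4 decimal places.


Using the shallow-water approximation:
C = sqrt(g * d) = sqrt(9.81 * 1.91)
C = sqrt(18.7371)
C = 4.3286 m/s

4.3286


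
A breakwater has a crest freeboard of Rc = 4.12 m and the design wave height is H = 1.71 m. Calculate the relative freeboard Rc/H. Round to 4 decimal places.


Relative freeboard = Rc / H
= 4.12 / 1.71
= 2.4094

2.4094


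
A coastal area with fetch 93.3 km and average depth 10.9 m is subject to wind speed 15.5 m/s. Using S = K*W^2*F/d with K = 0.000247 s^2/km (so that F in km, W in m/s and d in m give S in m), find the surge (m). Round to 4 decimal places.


S = K * W^2 * F / d
W^2 = 15.5^2 = 240.25
S = 0.000247 * 240.25 * 93.3 / 10.9
Numerator = 0.000247 * 240.25 * 93.3 = 5.536585
S = 5.536585 / 10.9 = 0.5079 m

0.5079


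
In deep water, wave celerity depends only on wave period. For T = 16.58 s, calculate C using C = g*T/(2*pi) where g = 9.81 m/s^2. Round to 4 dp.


We use the deep-water celerity formula:
C = g * T / (2 * pi)
C = 9.81 * 16.58 / (2 * 3.14159...)
C = 162.649800 / 6.283185
C = 25.8865 m/s

25.8865


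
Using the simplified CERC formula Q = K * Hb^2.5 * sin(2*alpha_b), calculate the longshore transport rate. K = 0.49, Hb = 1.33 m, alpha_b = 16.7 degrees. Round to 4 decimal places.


Q = K * Hb^2.5 * sin(2 * alpha_b)
Hb^2.5 = 1.33^2.5 = 2.039995
sin(2 * 16.7) = sin(33.4) = 0.550481
Q = 0.49 * 2.039995 * 0.550481
Q = 0.5503 m^3/s

0.5503


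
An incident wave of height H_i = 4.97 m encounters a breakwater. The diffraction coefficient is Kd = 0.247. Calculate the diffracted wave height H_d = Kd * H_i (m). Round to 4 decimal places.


H_d = Kd * H_i
H_d = 0.247 * 4.97
H_d = 1.2276 m

1.2276


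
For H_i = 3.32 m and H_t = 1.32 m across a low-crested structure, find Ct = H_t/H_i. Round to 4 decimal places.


Ct = H_t / H_i
Ct = 1.32 / 3.32
Ct = 0.3976

0.3976


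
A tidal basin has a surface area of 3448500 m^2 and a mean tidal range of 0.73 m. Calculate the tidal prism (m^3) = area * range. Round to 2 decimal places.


Tidal prism = Area * Tidal range
P = 3448500 * 0.73
P = 2517405.00 m^3

2517405.00


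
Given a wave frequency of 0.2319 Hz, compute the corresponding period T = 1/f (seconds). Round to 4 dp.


T = 1 / f
T = 1 / 0.2319
T = 4.3122 s

4.3122


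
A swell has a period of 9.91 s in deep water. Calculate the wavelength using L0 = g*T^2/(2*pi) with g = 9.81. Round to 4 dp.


L0 = g * T^2 / (2 * pi)
L0 = 9.81 * 9.91^2 / (2 * pi)
L0 = 9.81 * 98.2081 / 6.28319
L0 = 963.4215 / 6.28319
L0 = 153.3333 m

153.3333


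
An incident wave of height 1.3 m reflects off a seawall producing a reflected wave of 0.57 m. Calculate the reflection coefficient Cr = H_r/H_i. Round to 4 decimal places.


Cr = H_r / H_i
Cr = 0.57 / 1.3
Cr = 0.4385

0.4385


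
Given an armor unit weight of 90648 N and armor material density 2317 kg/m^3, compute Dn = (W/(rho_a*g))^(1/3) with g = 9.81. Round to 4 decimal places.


V = W / (rho_a * g)
V = 90648 / (2317 * 9.81)
V = 90648 / 22729.77
V = 3.988074 m^3
Dn = V^(1/3) = 3.988074^(1/3)
Dn = 1.5858 m

1.5858


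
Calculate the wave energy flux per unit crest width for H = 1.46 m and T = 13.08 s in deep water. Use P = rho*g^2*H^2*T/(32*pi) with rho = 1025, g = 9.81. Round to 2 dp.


P = rho * g^2 * H^2 * T / (32 * pi)
P = 1025 * 9.81^2 * 1.46^2 * 13.08 / (32 * pi)
P = 1025 * 96.2361 * 2.1316 * 13.08 / 100.53096
P = 27357.44 W/m

27357.44


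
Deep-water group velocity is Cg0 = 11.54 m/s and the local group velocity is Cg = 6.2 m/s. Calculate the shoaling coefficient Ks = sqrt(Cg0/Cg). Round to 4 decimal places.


Ks = sqrt(Cg0 / Cg)
Ks = sqrt(11.54 / 6.2)
Ks = sqrt(1.8613)
Ks = 1.3643

1.3643


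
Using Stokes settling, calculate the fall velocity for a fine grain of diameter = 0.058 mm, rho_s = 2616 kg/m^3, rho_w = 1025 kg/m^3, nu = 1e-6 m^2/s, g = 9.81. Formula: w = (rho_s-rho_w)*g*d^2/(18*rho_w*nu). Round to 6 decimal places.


w = (rho_s - rho_w) * g * d^2 / (18 * rho_w * nu)
d = 0.058 mm = 0.000058 m
rho_s - rho_w = 2616 - 1025 = 1591
Numerator = 1591 * 9.81 * (0.000058)^2 = 0.000052504336
Denominator = 18 * 1025 * 1e-6 = 0.018450
w = 0.002846 m/s

0.002846


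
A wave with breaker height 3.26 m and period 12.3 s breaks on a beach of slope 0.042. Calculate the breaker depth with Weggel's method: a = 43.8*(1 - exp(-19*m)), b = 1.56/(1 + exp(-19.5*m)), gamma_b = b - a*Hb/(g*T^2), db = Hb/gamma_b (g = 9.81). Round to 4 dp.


a = 43.8 * (1 - exp(-19 * m))
exp(-19 * 0.042) = exp(-0.7980) = 0.450229
a = 43.8 * (1 - 0.450229) = 24.079991
b = 1.56 / (1 + exp(-19.5 * m))
exp(-19.5 * 0.042) = exp(-0.8190) = 0.440872
b = 1.56 / (1 + 0.440872) = 1.082677
Hb / (g * T^2) = 3.26 / (9.81 * 12.3^2) = 3.26 / 1484.1549 = 0.00219654
gamma_b = b - a * Hb/(g*T^2) = 1.082677 - 24.079991 * 0.00219654 = 1.029785
db = Hb / gamma_b = 3.26 / 1.029785
db = 3.1657 m

3.1657


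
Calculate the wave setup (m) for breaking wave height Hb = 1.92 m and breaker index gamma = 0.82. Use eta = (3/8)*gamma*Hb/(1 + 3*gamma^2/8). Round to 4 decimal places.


eta = (3/8) * gamma * Hb / (1 + 3*gamma^2/8)
Numerator = (3/8) * 0.82 * 1.92 = 0.590400
Denominator = 1 + 3*0.82^2/8 = 1 + 0.252150 = 1.252150
eta = 0.590400 / 1.252150
eta = 0.4715 m

0.4715


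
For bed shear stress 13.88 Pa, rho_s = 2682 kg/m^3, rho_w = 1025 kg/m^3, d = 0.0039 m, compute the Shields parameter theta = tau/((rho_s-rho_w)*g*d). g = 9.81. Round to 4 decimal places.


theta = tau / ((rho_s - rho_w) * g * d)
rho_s - rho_w = 2682 - 1025 = 1657
Denominator = 1657 * 9.81 * 0.0039 = 63.395163
theta = 13.88 / 63.395163
theta = 0.2189

0.2189


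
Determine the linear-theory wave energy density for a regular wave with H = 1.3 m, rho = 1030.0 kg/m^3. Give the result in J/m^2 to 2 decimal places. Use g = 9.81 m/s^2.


E = (1/8) * rho * g * H^2
E = (1/8) * 1030.0 * 9.81 * 1.3^2
E = 0.125 * 1030.0 * 9.81 * 1.6900
E = 2134.53 J/m^2

2134.53


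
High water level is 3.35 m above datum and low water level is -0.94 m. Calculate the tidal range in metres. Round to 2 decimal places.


Tidal range = High water - Low water
Tidal range = 3.35 - (-0.94)
Tidal range = 4.29 m

4.29


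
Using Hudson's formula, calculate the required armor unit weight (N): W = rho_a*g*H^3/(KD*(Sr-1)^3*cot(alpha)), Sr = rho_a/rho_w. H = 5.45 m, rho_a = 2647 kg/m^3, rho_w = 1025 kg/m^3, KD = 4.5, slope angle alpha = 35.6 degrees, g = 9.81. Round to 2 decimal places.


Sr = rho_a / rho_w = 2647 / 1025 = 2.582439
(Sr - 1) = 1.582439
(Sr - 1)^3 = 3.962607
cot(35.6) = 1 / tan(35.6) = 1 / 0.715930 = 1.396785
Numerator = 2647 * 9.81 * 5.45^3 = 4203513.5869
Denominator = 4.5 * 3.962607 * 1.396785 = 24.907096
W = 4203513.5869 / 24.907096
W = 168767.71 N

168767.71


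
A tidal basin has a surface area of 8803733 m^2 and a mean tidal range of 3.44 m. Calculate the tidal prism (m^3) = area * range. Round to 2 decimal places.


Tidal prism = Area * Tidal range
P = 8803733 * 3.44
P = 30284841.52 m^3

30284841.52


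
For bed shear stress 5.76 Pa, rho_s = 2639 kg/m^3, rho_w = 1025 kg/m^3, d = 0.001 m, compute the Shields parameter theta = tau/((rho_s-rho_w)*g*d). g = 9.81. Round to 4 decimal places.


theta = tau / ((rho_s - rho_w) * g * d)
rho_s - rho_w = 2639 - 1025 = 1614
Denominator = 1614 * 9.81 * 0.001 = 15.833340
theta = 5.76 / 15.833340
theta = 0.3638

0.3638


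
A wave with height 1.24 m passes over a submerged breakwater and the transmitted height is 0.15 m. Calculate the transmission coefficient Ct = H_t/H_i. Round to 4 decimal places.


Ct = H_t / H_i
Ct = 0.15 / 1.24
Ct = 0.1210

0.1210


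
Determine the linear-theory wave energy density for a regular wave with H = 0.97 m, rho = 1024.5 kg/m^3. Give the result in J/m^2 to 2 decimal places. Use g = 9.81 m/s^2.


E = (1/8) * rho * g * H^2
E = (1/8) * 1024.5 * 9.81 * 0.97^2
E = 0.125 * 1024.5 * 9.81 * 0.9409
E = 1182.05 J/m^2

1182.05


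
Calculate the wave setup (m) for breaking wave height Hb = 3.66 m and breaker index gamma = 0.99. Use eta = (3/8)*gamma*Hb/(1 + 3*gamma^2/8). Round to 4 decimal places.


eta = (3/8) * gamma * Hb / (1 + 3*gamma^2/8)
Numerator = (3/8) * 0.99 * 3.66 = 1.358775
Denominator = 1 + 3*0.99^2/8 = 1 + 0.367538 = 1.367538
eta = 1.358775 / 1.367538
eta = 0.9936 m

0.9936


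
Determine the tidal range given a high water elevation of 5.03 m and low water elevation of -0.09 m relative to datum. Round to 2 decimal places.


Tidal range = High water - Low water
Tidal range = 5.03 - (-0.09)
Tidal range = 5.12 m

5.12


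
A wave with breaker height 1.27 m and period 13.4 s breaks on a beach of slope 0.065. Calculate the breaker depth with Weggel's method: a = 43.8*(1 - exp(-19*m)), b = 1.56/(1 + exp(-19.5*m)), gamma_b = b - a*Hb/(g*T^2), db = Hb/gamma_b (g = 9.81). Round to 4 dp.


a = 43.8 * (1 - exp(-19 * m))
exp(-19 * 0.065) = exp(-1.2350) = 0.290835
a = 43.8 * (1 - 0.290835) = 31.061437
b = 1.56 / (1 + exp(-19.5 * m))
exp(-19.5 * 0.065) = exp(-1.2675) = 0.281535
b = 1.56 / (1 + 0.281535) = 1.217291
Hb / (g * T^2) = 1.27 / (9.81 * 13.4^2) = 1.27 / 1761.4836 = 0.00072098
gamma_b = b - a * Hb/(g*T^2) = 1.217291 - 31.061437 * 0.00072098 = 1.194896
db = Hb / gamma_b = 1.27 / 1.194896
db = 1.0629 m

1.0629


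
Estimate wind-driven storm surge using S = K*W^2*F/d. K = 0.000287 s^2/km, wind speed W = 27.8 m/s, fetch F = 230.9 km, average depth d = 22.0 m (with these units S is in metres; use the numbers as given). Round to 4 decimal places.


S = K * W^2 * F / d
W^2 = 27.8^2 = 772.84
S = 0.000287 * 772.84 * 230.9 / 22.0
Numerator = 0.000287 * 772.84 * 230.9 = 51.214793
S = 51.214793 / 22.0 = 2.3279 m

2.3279


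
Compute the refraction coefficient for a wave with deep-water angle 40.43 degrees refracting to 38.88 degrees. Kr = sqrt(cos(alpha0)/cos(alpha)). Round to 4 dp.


Kr = sqrt(cos(alpha0) / cos(alpha))
cos(40.43) = 0.761199
cos(38.88) = 0.778462
Kr = sqrt(0.761199 / 0.778462)
Kr = sqrt(0.977824)
Kr = 0.9888

0.9888


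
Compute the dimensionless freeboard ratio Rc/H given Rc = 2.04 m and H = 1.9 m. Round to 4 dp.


Relative freeboard = Rc / H
= 2.04 / 1.9
= 1.0737

1.0737


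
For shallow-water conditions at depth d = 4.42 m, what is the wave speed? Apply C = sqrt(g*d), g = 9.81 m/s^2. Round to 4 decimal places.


Using the shallow-water approximation:
C = sqrt(g * d) = sqrt(9.81 * 4.42)
C = sqrt(43.3602)
C = 6.5848 m/s

6.5848


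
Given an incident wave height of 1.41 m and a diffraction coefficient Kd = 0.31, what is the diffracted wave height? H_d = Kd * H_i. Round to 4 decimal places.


H_d = Kd * H_i
H_d = 0.31 * 1.41
H_d = 0.4371 m

0.4371


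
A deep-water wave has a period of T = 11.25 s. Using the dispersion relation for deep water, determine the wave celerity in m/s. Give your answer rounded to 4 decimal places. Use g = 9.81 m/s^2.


We use the deep-water celerity formula:
C = g * T / (2 * pi)
C = 9.81 * 11.25 / (2 * 3.14159...)
C = 110.362500 / 6.283185
C = 17.5647 m/s

17.5647


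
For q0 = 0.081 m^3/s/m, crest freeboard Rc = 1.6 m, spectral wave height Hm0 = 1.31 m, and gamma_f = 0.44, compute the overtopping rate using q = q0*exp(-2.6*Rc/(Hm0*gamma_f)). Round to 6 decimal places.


q = q0 * exp(-2.6 * Rc / (Hm0 * gamma_f))
Exponent = -2.6 * 1.6 / (1.31 * 0.44)
= -2.6 * 1.6 / 0.5764
= -7.217210
exp(-7.217210) = 0.000734
q = 0.081 * 0.000734
q = 0.000059 m^3/s/m

0.000059


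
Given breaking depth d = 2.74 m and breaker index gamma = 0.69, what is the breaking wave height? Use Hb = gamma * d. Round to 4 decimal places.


Hb = gamma * d
Hb = 0.69 * 2.74
Hb = 1.8906 m

1.8906


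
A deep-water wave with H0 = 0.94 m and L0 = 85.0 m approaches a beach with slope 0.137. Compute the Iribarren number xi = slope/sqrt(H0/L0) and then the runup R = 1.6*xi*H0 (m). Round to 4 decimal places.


xi = slope / sqrt(H0/L0)
H0/L0 = 0.94/85.0 = 0.011059
sqrt(0.011059) = 0.105161
xi = 0.137 / 0.105161 = 1.302765
R = 1.6 * xi * H0 = 1.6 * 1.302765 * 0.94
R = 1.9594 m

1.9594


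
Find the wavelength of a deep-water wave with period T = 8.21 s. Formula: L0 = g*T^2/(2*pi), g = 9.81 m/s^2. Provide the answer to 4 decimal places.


L0 = g * T^2 / (2 * pi)
L0 = 9.81 * 8.21^2 / (2 * pi)
L0 = 9.81 * 67.4041 / 6.28319
L0 = 661.2342 / 6.28319
L0 = 105.2387 m

105.2387


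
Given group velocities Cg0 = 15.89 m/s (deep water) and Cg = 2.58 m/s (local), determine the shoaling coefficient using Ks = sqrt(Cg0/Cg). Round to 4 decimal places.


Ks = sqrt(Cg0 / Cg)
Ks = sqrt(15.89 / 2.58)
Ks = sqrt(6.1589)
Ks = 2.4817

2.4817


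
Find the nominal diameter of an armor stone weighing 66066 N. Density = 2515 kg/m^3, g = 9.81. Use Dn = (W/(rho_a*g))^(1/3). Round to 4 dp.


V = W / (rho_a * g)
V = 66066 / (2515 * 9.81)
V = 66066 / 24672.15
V = 2.677756 m^3
Dn = V^(1/3) = 2.677756^(1/3)
Dn = 1.3886 m

1.3886


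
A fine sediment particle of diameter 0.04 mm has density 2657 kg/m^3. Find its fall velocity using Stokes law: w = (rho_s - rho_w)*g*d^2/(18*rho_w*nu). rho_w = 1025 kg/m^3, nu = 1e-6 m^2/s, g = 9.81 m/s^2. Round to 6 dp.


w = (rho_s - rho_w) * g * d^2 / (18 * rho_w * nu)
d = 0.04 mm = 0.000040 m
rho_s - rho_w = 2657 - 1025 = 1632
Numerator = 1632 * 9.81 * (0.000040)^2 = 0.000025615872
Denominator = 18 * 1025 * 1e-6 = 0.018450
w = 0.001388 m/s

0.001388


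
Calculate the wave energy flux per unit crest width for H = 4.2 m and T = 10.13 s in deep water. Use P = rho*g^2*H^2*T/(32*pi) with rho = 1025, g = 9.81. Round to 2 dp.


P = rho * g^2 * H^2 * T / (32 * pi)
P = 1025 * 9.81^2 * 4.2^2 * 10.13 / (32 * pi)
P = 1025 * 96.2361 * 17.6400 * 10.13 / 100.53096
P = 175335.58 W/m

175335.58


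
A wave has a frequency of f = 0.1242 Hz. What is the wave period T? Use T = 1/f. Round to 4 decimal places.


T = 1 / f
T = 1 / 0.1242
T = 8.0515 s

8.0515


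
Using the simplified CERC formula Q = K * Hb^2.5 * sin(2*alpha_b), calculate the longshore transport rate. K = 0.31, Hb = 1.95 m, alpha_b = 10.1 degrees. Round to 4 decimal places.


Q = K * Hb^2.5 * sin(2 * alpha_b)
Hb^2.5 = 1.95^2.5 = 5.309902
sin(2 * 10.1) = sin(20.2) = 0.345298
Q = 0.31 * 5.309902 * 0.345298
Q = 0.5684 m^3/s

0.5684


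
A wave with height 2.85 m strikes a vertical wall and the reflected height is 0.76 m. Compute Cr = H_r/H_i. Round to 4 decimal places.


Cr = H_r / H_i
Cr = 0.76 / 2.85
Cr = 0.2667

0.2667


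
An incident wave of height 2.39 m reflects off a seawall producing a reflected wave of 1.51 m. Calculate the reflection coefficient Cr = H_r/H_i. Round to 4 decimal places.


Cr = H_r / H_i
Cr = 1.51 / 2.39
Cr = 0.6318

0.6318


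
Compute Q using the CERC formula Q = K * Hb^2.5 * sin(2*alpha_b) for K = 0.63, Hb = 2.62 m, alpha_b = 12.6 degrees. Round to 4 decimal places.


Q = K * Hb^2.5 * sin(2 * alpha_b)
Hb^2.5 = 2.62^2.5 = 11.111002
sin(2 * 12.6) = sin(25.2) = 0.425779
Q = 0.63 * 11.111002 * 0.425779
Q = 2.9804 m^3/s

2.9804


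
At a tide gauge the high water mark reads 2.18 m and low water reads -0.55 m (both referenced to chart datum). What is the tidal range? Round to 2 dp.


Tidal range = High water - Low water
Tidal range = 2.18 - (-0.55)
Tidal range = 2.73 m

2.73


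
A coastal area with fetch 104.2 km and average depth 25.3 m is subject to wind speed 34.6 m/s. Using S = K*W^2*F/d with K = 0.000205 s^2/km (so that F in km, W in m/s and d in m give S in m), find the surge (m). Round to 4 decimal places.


S = K * W^2 * F / d
W^2 = 34.6^2 = 1197.16
S = 0.000205 * 1197.16 * 104.2 / 25.3
Numerator = 0.000205 * 1197.16 * 104.2 = 25.572535
S = 25.572535 / 25.3 = 1.0108 m

1.0108


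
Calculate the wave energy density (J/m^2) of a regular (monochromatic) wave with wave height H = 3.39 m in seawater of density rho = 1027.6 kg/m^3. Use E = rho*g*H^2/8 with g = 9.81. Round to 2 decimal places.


E = (1/8) * rho * g * H^2
E = (1/8) * 1027.6 * 9.81 * 3.39^2
E = 0.125 * 1027.6 * 9.81 * 11.4921
E = 14481.13 J/m^2

14481.13


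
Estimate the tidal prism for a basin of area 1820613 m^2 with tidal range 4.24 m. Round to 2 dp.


Tidal prism = Area * Tidal range
P = 1820613 * 4.24
P = 7719399.12 m^3

7719399.12


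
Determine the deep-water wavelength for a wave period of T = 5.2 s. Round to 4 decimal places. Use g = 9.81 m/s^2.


L0 = g * T^2 / (2 * pi)
L0 = 9.81 * 5.2^2 / (2 * pi)
L0 = 9.81 * 27.0400 / 6.28319
L0 = 265.2624 / 6.28319
L0 = 42.2178 m

42.2178


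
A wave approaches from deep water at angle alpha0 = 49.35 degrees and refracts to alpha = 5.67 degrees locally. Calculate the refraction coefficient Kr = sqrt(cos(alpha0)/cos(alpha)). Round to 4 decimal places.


Kr = sqrt(cos(alpha0) / cos(alpha))
cos(49.35) = 0.651437
cos(5.67) = 0.995107
Kr = sqrt(0.651437 / 0.995107)
Kr = sqrt(0.654639)
Kr = 0.8091

0.8091


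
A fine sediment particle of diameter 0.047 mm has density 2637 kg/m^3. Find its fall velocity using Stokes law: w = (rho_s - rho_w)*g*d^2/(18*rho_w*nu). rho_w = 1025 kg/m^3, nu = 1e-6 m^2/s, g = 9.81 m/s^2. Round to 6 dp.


w = (rho_s - rho_w) * g * d^2 / (18 * rho_w * nu)
d = 0.047 mm = 0.000047 m
rho_s - rho_w = 2637 - 1025 = 1612
Numerator = 1612 * 9.81 * (0.000047)^2 = 0.000034932507
Denominator = 18 * 1025 * 1e-6 = 0.018450
w = 0.001893 m/s

0.001893


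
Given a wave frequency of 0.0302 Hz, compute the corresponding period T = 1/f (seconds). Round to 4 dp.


T = 1 / f
T = 1 / 0.0302
T = 33.1126 s

33.1126


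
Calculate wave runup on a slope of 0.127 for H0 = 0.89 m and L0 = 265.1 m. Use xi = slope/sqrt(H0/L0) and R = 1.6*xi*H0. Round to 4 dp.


xi = slope / sqrt(H0/L0)
H0/L0 = 0.89/265.1 = 0.003357
sqrt(0.003357) = 0.057942
xi = 0.127 / 0.057942 = 2.191864
R = 1.6 * xi * H0 = 1.6 * 2.191864 * 0.89
R = 3.1212 m

3.1212


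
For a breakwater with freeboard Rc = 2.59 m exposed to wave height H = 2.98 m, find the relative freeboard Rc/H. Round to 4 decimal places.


Relative freeboard = Rc / H
= 2.59 / 2.98
= 0.8691

0.8691


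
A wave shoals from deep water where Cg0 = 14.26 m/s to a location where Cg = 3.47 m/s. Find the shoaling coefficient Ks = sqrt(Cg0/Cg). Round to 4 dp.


Ks = sqrt(Cg0 / Cg)
Ks = sqrt(14.26 / 3.47)
Ks = sqrt(4.1095)
Ks = 2.0272

2.0272


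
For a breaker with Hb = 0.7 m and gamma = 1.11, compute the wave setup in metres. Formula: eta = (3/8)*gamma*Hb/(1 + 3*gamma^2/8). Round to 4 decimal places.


eta = (3/8) * gamma * Hb / (1 + 3*gamma^2/8)
Numerator = (3/8) * 1.11 * 0.7 = 0.291375
Denominator = 1 + 3*1.11^2/8 = 1 + 0.462038 = 1.462038
eta = 0.291375 / 1.462038
eta = 0.1993 m

0.1993


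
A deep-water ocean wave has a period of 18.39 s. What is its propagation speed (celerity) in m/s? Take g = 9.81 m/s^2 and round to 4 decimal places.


We use the deep-water celerity formula:
C = g * T / (2 * pi)
C = 9.81 * 18.39 / (2 * 3.14159...)
C = 180.405900 / 6.283185
C = 28.7125 m/s

28.7125


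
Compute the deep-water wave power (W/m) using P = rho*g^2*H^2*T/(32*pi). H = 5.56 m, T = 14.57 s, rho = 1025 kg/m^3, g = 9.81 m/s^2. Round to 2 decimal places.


P = rho * g^2 * H^2 * T / (32 * pi)
P = 1025 * 9.81^2 * 5.56^2 * 14.57 / (32 * pi)
P = 1025 * 96.2361 * 30.9136 * 14.57 / 100.53096
P = 441947.99 W/m

441947.99


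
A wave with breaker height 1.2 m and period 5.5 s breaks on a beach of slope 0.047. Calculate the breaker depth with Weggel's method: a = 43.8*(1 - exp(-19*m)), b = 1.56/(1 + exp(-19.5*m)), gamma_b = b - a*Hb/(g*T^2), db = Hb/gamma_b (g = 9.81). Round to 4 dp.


a = 43.8 * (1 - exp(-19 * m))
exp(-19 * 0.047) = exp(-0.8930) = 0.409426
a = 43.8 * (1 - 0.409426) = 25.867157
b = 1.56 / (1 + exp(-19.5 * m))
exp(-19.5 * 0.047) = exp(-0.9165) = 0.399916
b = 1.56 / (1 + 0.399916) = 1.114352
Hb / (g * T^2) = 1.2 / (9.81 * 5.5^2) = 1.2 / 296.7525 = 0.00404377
gamma_b = b - a * Hb/(g*T^2) = 1.114352 - 25.867157 * 0.00404377 = 1.009751
db = Hb / gamma_b = 1.2 / 1.009751
db = 1.1884 m

1.1884


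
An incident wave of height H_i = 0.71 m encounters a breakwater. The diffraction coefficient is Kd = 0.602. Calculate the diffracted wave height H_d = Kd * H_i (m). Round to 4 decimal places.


H_d = Kd * H_i
H_d = 0.602 * 0.71
H_d = 0.4274 m

0.4274


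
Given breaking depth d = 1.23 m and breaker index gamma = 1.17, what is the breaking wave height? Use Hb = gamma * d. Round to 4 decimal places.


Hb = gamma * d
Hb = 1.17 * 1.23
Hb = 1.4391 m

1.4391


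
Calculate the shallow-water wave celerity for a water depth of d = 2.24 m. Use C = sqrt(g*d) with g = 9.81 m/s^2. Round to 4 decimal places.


Using the shallow-water approximation:
C = sqrt(g * d) = sqrt(9.81 * 2.24)
C = sqrt(21.9744)
C = 4.6877 m/s

4.6877


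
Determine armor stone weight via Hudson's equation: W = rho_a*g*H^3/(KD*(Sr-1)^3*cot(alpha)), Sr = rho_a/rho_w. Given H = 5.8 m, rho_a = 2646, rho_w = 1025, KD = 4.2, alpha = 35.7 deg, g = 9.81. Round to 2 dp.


Sr = rho_a / rho_w = 2646 / 1025 = 2.581463
(Sr - 1) = 1.581463
(Sr - 1)^3 = 3.955282
cot(35.7) = 1 / tan(35.7) = 1 / 0.718573 = 1.391647
Numerator = 2646 * 9.81 * 5.8^3 = 5064572.9131
Denominator = 4.2 * 3.955282 * 1.391647 = 23.118301
W = 5064572.9131 / 23.118301
W = 219072.02 N

219072.02


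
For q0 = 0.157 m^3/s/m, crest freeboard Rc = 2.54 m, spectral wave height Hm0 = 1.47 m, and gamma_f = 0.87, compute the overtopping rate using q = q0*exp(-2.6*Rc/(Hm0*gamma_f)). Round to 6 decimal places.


q = q0 * exp(-2.6 * Rc / (Hm0 * gamma_f))
Exponent = -2.6 * 2.54 / (1.47 * 0.87)
= -2.6 * 2.54 / 1.2789
= -5.163813
exp(-5.163813) = 0.005720
q = 0.157 * 0.005720
q = 0.000898 m^3/s/m

0.000898


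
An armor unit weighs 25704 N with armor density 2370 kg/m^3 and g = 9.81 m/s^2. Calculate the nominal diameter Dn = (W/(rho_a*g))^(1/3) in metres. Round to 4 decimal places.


V = W / (rho_a * g)
V = 25704 / (2370 * 9.81)
V = 25704 / 23249.70
V = 1.105563 m^3
Dn = V^(1/3) = 1.105563^(1/3)
Dn = 1.0340 m

1.0340


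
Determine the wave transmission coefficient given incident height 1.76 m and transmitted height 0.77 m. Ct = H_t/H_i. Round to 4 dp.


Ct = H_t / H_i
Ct = 0.77 / 1.76
Ct = 0.4375

0.4375


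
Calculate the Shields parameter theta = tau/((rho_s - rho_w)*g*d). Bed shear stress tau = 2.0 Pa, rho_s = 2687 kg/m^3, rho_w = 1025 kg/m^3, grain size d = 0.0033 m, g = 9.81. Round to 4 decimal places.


theta = tau / ((rho_s - rho_w) * g * d)
rho_s - rho_w = 2687 - 1025 = 1662
Denominator = 1662 * 9.81 * 0.0033 = 53.803926
theta = 2.0 / 53.803926
theta = 0.0372

0.0372


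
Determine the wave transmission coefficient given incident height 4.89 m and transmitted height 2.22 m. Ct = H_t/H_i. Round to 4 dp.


Ct = H_t / H_i
Ct = 2.22 / 4.89
Ct = 0.4540

0.4540


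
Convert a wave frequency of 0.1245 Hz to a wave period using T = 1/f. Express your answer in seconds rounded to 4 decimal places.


T = 1 / f
T = 1 / 0.1245
T = 8.0321 s

8.0321


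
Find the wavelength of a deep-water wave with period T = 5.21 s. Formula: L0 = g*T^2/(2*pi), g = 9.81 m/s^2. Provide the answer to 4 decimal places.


L0 = g * T^2 / (2 * pi)
L0 = 9.81 * 5.21^2 / (2 * pi)
L0 = 9.81 * 27.1441 / 6.28319
L0 = 266.2836 / 6.28319
L0 = 42.3804 m

42.3804


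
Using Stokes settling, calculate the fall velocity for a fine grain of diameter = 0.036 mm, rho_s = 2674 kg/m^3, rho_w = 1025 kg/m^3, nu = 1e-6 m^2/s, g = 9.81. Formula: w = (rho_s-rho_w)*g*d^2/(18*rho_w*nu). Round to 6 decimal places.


w = (rho_s - rho_w) * g * d^2 / (18 * rho_w * nu)
d = 0.036 mm = 0.000036 m
rho_s - rho_w = 2674 - 1025 = 1649
Numerator = 1649 * 9.81 * (0.000036)^2 = 0.000020964990
Denominator = 18 * 1025 * 1e-6 = 0.018450
w = 0.001136 m/s

0.001136


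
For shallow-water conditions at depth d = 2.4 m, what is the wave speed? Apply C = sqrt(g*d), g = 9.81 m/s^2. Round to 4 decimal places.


Using the shallow-water approximation:
C = sqrt(g * d) = sqrt(9.81 * 2.4)
C = sqrt(23.5440)
C = 4.8522 m/s

4.8522


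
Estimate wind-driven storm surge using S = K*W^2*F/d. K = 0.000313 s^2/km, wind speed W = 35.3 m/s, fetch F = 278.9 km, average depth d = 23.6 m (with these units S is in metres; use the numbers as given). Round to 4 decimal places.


S = K * W^2 * F / d
W^2 = 35.3^2 = 1246.09
S = 0.000313 * 1246.09 * 278.9 / 23.6
Numerator = 0.000313 * 1246.09 * 278.9 = 108.778299
S = 108.778299 / 23.6 = 4.6092 m

4.6092


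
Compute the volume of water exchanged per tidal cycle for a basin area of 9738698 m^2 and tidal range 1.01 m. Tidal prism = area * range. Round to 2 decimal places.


Tidal prism = Area * Tidal range
P = 9738698 * 1.01
P = 9836084.98 m^3

9836084.98


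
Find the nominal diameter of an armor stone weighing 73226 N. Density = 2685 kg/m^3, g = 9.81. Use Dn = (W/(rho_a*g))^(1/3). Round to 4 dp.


V = W / (rho_a * g)
V = 73226 / (2685 * 9.81)
V = 73226 / 26339.85
V = 2.780046 m^3
Dn = V^(1/3) = 2.780046^(1/3)
Dn = 1.4061 m

1.4061


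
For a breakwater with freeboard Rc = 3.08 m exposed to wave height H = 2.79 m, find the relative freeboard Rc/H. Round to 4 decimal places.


Relative freeboard = Rc / H
= 3.08 / 2.79
= 1.1039

1.1039


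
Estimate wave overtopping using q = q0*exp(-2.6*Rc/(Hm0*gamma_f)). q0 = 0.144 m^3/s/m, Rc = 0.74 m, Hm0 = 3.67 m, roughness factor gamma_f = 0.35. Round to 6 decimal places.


q = q0 * exp(-2.6 * Rc / (Hm0 * gamma_f))
Exponent = -2.6 * 0.74 / (3.67 * 0.35)
= -2.6 * 0.74 / 1.2845
= -1.497859
exp(-1.497859) = 0.223608
q = 0.144 * 0.223608
q = 0.032200 m^3/s/m

0.032200


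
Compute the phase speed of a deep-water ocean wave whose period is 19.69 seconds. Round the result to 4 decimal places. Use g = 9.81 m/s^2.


We use the deep-water celerity formula:
C = g * T / (2 * pi)
C = 9.81 * 19.69 / (2 * 3.14159...)
C = 193.158900 / 6.283185
C = 30.7422 m/s

30.7422


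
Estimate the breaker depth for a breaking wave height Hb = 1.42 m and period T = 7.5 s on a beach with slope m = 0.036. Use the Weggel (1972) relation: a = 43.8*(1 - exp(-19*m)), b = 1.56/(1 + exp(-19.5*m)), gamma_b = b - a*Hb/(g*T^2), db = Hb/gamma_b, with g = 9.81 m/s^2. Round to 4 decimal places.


a = 43.8 * (1 - exp(-19 * m))
exp(-19 * 0.036) = exp(-0.6840) = 0.504595
a = 43.8 * (1 - 0.504595) = 21.698758
b = 1.56 / (1 + exp(-19.5 * m))
exp(-19.5 * 0.036) = exp(-0.7020) = 0.495593
b = 1.56 / (1 + 0.495593) = 1.043064
Hb / (g * T^2) = 1.42 / (9.81 * 7.5^2) = 1.42 / 551.8125 = 0.00257334
gamma_b = b - a * Hb/(g*T^2) = 1.043064 - 21.698758 * 0.00257334 = 0.987226
db = Hb / gamma_b = 1.42 / 0.987226
db = 1.4384 m

1.4384


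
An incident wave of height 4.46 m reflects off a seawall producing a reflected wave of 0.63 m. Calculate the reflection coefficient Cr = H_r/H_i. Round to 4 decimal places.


Cr = H_r / H_i
Cr = 0.63 / 4.46
Cr = 0.1413

0.1413


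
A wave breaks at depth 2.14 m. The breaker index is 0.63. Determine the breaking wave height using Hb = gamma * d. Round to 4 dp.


Hb = gamma * d
Hb = 0.63 * 2.14
Hb = 1.3482 m

1.3482


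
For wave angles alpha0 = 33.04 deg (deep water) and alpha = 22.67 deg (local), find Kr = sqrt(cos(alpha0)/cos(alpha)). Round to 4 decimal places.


Kr = sqrt(cos(alpha0) / cos(alpha))
cos(33.04) = 0.838290
cos(22.67) = 0.922740
Kr = sqrt(0.838290 / 0.922740)
Kr = sqrt(0.908479)
Kr = 0.9531

0.9531


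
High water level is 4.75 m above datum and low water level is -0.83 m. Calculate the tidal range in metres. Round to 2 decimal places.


Tidal range = High water - Low water
Tidal range = 4.75 - (-0.83)
Tidal range = 5.58 m

5.58


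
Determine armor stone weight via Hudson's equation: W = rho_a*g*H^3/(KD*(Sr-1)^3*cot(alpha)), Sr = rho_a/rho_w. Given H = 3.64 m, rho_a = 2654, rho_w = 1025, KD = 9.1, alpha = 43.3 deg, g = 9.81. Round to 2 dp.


Sr = rho_a / rho_w = 2654 / 1025 = 2.589268
(Sr - 1) = 1.589268
(Sr - 1)^3 = 4.014132
cot(43.3) = 1 / tan(43.3) = 1 / 0.942352 = 1.061174
Numerator = 2654 * 9.81 * 3.64^3 = 1255665.8322
Denominator = 9.1 * 4.014132 * 1.061174 = 38.763211
W = 1255665.8322 / 38.763211
W = 32393.24 N

32393.24


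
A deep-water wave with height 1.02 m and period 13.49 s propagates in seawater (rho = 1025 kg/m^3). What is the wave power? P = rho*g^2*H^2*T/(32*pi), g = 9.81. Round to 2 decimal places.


P = rho * g^2 * H^2 * T / (32 * pi)
P = 1025 * 9.81^2 * 1.02^2 * 13.49 / (32 * pi)
P = 1025 * 96.2361 * 1.0404 * 13.49 / 100.53096
P = 13771.28 W/m

13771.28


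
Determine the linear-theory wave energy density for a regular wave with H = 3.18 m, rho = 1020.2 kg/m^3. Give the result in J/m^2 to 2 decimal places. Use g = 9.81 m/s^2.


E = (1/8) * rho * g * H^2
E = (1/8) * 1020.2 * 9.81 * 3.18^2
E = 0.125 * 1020.2 * 9.81 * 10.1124
E = 12650.82 J/m^2

12650.82


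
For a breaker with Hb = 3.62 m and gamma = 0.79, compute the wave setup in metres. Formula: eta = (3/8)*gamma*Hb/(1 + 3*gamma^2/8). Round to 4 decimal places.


eta = (3/8) * gamma * Hb / (1 + 3*gamma^2/8)
Numerator = (3/8) * 0.79 * 3.62 = 1.072425
Denominator = 1 + 3*0.79^2/8 = 1 + 0.234038 = 1.234038
eta = 1.072425 / 1.234038
eta = 0.8690 m

0.8690


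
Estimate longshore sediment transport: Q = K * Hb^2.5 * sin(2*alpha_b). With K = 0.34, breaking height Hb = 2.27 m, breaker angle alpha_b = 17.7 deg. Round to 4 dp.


Q = K * Hb^2.5 * sin(2 * alpha_b)
Hb^2.5 = 2.27^2.5 = 7.763627
sin(2 * 17.7) = sin(35.4) = 0.579281
Q = 0.34 * 7.763627 * 0.579281
Q = 1.5291 m^3/s

1.5291


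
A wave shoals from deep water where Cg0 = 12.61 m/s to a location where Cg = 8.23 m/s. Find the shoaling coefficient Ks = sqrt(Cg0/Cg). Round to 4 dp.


Ks = sqrt(Cg0 / Cg)
Ks = sqrt(12.61 / 8.23)
Ks = sqrt(1.5322)
Ks = 1.2378

1.2378


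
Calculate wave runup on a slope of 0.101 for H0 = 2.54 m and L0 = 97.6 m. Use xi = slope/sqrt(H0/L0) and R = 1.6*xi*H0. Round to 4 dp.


xi = slope / sqrt(H0/L0)
H0/L0 = 2.54/97.6 = 0.026025
sqrt(0.026025) = 0.161321
xi = 0.101 / 0.161321 = 0.626079
R = 1.6 * xi * H0 = 1.6 * 0.626079 * 2.54
R = 2.5444 m

2.5444
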